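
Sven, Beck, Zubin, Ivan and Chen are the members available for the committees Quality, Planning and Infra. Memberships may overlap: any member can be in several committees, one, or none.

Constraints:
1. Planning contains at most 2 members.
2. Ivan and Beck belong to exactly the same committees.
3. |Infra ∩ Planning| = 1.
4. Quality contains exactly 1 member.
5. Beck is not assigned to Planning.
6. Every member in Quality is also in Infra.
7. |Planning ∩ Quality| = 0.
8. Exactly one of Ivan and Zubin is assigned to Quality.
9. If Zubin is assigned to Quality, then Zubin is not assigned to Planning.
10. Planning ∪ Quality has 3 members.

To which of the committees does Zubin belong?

Zubin: Infra, Quality

From (5): Beck ∉ Planning.
(2): Ivan matches Beck: Ivan ∉ Planning.
Suppose Zubin ∉ Quality: no assignment then satisfies all the clues, so Zubin ∈ Quality.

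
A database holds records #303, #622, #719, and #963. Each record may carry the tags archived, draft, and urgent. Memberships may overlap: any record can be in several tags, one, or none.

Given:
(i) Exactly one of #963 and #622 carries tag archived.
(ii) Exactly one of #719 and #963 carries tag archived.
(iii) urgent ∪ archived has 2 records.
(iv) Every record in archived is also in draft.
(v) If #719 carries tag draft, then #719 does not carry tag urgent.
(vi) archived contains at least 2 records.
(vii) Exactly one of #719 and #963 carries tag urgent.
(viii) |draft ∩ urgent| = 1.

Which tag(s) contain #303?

#303: archived, draft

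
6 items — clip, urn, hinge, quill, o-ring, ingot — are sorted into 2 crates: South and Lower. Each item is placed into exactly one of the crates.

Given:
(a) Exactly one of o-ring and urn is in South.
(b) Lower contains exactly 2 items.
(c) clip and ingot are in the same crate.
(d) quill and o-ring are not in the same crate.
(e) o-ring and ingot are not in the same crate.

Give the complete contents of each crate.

South = {clip, ingot, quill, urn}; Lower = {hinge, o-ring}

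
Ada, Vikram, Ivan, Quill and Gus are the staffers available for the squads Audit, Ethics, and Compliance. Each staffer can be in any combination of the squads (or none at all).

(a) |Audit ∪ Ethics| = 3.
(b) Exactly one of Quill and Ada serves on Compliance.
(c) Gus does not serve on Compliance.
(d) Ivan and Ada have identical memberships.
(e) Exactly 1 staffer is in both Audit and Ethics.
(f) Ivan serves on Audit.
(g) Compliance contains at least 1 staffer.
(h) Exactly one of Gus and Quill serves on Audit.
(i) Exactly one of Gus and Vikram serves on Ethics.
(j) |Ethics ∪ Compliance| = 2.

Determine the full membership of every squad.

Audit = {Ada, Gus, Ivan}; Ethics = {Gus}; Compliance = {Quill}

From (c): Gus ∉ Compliance.
From (f): Ivan ∈ Audit.
(d): Ada matches Ivan: Ada ∈ Audit.
Suppose Ada ∈ Ethics: no assignment then satisfies all the clues, so Ada ∉ Ethics.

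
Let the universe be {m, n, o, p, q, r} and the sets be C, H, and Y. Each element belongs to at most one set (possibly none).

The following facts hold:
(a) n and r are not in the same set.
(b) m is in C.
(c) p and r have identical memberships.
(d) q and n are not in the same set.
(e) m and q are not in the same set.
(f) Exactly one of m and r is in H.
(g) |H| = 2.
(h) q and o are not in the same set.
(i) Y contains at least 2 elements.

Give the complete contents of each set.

C = {m}; H = {p, r}; Y = {n, o}

From (b): m ∈ C.
(e): q ∉ C.
(f) (exactly one): r ∈ H.
(a): n ∉ H.
(c): p matches r: p ∉ C.
(c): p matches r: p ∈ H.
(g): H already has 2, so the rest are out.
Suppose n ∈ C: no assignment then satisfies all the clues, so n ∉ C.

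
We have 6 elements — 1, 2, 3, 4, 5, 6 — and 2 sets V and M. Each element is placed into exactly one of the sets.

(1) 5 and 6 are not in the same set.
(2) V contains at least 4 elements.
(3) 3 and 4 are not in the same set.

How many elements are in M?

2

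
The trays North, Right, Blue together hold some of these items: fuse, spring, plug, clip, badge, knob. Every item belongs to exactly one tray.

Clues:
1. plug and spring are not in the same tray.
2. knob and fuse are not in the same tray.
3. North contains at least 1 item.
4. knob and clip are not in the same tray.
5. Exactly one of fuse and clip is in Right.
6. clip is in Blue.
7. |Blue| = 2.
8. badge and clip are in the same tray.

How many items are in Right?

2

From (6): clip ∈ Blue.
(4): knob ∉ Blue.
(5) (exactly one): fuse ∈ Right.
(8): badge matches clip: badge ∉ North.
(8): badge matches clip: badge ∉ Right.
(8): badge matches clip: badge ∈ Blue.
(2): knob ∉ Right.
(7): Blue already has 2, so the rest are out.
Only one tray left: knob ∈ North.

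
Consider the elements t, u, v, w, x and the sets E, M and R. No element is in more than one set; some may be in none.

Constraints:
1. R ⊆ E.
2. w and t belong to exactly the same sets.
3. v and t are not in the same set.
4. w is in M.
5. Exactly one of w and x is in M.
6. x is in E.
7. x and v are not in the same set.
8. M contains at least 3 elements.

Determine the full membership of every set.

From (4): w ∈ M.
From (6): x ∈ E.
(2): t matches w: t ∉ E.
(2): t matches w: t ∈ M.
(3): v ∉ M.
(7): v ∉ E.
(8): only 3 candidates remain for M, so all are in.
(1) contrapositive: v ∉ R.

E = {x}; M = {t, u, w}; R = {}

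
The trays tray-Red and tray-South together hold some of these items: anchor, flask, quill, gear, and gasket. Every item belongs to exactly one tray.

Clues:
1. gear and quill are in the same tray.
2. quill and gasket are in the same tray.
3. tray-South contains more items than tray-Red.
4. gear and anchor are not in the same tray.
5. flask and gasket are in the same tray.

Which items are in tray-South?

tray-South = {flask, gasket, gear, quill}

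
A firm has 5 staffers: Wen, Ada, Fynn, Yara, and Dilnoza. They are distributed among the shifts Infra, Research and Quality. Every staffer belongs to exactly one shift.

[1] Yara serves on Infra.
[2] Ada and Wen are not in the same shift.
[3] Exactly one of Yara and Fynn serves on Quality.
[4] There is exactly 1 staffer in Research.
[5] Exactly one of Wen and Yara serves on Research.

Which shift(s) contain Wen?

From (1): Yara ∈ Infra.
(3) (exactly one): Fynn ∈ Quality.
(5) (exactly one): Wen ∈ Research.
(2): Ada ∉ Research.
(4): Research already has 1, so the rest are out.

Wen: Research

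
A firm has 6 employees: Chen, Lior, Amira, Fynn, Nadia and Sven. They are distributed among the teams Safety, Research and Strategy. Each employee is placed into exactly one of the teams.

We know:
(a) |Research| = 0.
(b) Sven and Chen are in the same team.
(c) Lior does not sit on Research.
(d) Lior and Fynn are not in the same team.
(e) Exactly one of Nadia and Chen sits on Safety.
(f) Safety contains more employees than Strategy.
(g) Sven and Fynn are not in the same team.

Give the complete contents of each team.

Safety = {Amira, Chen, Lior, Sven}; Research = {}; Strategy = {Fynn, Nadia}

From (c): Lior ∉ Research.
(a): Research already has 0, so the rest are out.
Suppose Chen ∉ Safety: no assignment then satisfies all the clues, so Chen ∈ Safety.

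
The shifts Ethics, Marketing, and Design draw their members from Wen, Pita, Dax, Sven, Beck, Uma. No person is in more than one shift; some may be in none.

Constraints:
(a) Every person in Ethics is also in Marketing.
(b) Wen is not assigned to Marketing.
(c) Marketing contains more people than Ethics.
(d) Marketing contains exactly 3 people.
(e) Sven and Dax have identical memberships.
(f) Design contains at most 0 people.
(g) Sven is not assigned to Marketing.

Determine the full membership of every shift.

Ethics = {}; Marketing = {Beck, Pita, Uma}; Design = {}

From (b): Wen ∉ Marketing.
From (g): Sven ∉ Marketing.
(a) contrapositive: Wen ∉ Ethics.
(a) contrapositive: Sven ∉ Ethics.
(e): Dax matches Sven: Dax ∉ Ethics.
(e): Dax matches Sven: Dax ∉ Marketing.
(f): Design already has 0, so the rest are out.
(d): only 3 candidates remain for Marketing, so all are in.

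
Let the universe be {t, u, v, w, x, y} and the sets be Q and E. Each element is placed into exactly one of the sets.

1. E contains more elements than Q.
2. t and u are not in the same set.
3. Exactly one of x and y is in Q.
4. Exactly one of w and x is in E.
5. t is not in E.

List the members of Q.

Q = {t, x}

From (5): t ∉ E.
Only one set left: t ∈ Q.
(2): u ∉ Q.
Only one set left: u ∈ E.
Suppose v ∈ Q: no assignment then satisfies all the clues, so v ∉ Q.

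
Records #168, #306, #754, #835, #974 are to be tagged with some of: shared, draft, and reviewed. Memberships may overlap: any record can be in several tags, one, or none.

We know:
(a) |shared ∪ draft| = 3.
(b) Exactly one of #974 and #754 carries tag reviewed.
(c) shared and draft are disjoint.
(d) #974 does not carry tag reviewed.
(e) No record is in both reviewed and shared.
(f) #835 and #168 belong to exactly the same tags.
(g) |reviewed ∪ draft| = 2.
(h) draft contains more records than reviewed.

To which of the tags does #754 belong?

#754: draft, reviewed

From (d): #974 ∉ reviewed.
(b) (exactly one): #754 ∈ reviewed.
(e) (disjoint): #754 ∉ shared.
Suppose #754 ∉ draft: no assignment then satisfies all the clues, so #754 ∈ draft.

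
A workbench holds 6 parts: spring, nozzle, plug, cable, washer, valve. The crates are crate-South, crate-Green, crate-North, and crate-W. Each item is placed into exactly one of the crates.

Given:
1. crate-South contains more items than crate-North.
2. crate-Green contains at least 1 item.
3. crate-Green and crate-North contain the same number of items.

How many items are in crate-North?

1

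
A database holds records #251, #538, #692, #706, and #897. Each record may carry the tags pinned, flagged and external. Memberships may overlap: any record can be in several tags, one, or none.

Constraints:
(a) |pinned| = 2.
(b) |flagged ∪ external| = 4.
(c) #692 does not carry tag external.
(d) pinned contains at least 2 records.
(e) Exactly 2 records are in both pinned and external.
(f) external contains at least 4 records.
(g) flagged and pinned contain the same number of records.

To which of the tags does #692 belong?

#692: none

From (c): #692 ∉ external.
(f): only 4 candidates remain for external, so all are in.
Suppose #692 ∈ pinned: no assignment then satisfies all the clues, so #692 ∉ pinned.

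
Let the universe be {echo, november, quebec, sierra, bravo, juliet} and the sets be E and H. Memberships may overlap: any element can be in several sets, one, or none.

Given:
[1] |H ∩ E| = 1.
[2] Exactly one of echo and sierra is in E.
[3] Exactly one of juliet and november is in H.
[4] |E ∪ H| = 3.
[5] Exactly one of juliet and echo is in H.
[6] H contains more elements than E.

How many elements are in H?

3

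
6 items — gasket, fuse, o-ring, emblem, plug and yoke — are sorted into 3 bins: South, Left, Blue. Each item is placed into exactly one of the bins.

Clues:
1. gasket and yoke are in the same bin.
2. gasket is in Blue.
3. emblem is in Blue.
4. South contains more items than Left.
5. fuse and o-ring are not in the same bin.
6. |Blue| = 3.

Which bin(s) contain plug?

plug: South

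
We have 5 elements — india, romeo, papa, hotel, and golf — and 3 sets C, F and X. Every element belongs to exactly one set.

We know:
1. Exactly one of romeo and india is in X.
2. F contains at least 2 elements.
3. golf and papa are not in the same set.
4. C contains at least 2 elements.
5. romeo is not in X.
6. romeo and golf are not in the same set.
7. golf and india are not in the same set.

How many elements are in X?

1

From (5): romeo ∉ X.
(1) (exactly one): india ∈ X.
(7): golf ∉ X.
Suppose papa ∈ X: no assignment then satisfies all the clues, so papa ∉ X.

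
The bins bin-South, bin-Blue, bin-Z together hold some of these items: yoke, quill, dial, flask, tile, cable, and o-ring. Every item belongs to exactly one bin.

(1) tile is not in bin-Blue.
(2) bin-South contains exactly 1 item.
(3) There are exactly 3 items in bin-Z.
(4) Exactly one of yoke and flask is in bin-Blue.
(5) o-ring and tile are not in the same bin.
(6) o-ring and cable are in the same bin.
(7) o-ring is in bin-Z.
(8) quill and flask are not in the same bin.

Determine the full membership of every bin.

bin-South = {tile}; bin-Blue = {dial, quill, yoke}; bin-Z = {cable, flask, o-ring}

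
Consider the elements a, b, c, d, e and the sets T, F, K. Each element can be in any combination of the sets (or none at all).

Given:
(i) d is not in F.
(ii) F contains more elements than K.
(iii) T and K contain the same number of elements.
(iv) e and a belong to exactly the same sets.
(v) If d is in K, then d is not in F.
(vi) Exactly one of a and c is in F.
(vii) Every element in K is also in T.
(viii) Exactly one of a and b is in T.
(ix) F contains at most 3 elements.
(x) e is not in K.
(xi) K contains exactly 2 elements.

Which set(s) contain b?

b: F, K, T

From (i): d ∉ F.
From (x): e ∉ K.
(iv): a matches e: a ∉ K.
Suppose b ∉ T: no assignment then satisfies all the clues, so b ∈ T.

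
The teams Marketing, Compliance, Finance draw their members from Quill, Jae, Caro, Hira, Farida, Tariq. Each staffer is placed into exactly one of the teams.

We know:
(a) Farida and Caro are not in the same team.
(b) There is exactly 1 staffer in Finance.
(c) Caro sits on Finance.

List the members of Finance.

Finance = {Caro}

From (c): Caro ∈ Finance.
(a): Farida ∉ Finance.
(b): Finance already has 1, so the rest are out.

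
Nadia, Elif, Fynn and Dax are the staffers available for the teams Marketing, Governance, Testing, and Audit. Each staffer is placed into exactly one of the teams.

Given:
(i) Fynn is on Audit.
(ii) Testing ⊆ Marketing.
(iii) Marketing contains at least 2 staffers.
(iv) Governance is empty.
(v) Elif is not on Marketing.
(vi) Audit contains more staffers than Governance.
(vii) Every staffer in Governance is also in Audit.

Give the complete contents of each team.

From (i): Fynn ∈ Audit.
From (v): Elif ∉ Marketing.
(ii) contrapositive: Elif ∉ Testing.
(iii): only 2 candidates remain for Marketing, so all are in.
(iv): Governance already has 0, so the rest are out.
Only one team left: Elif ∈ Audit.

Marketing = {Dax, Nadia}; Governance = {}; Testing = {}; Audit = {Elif, Fynn}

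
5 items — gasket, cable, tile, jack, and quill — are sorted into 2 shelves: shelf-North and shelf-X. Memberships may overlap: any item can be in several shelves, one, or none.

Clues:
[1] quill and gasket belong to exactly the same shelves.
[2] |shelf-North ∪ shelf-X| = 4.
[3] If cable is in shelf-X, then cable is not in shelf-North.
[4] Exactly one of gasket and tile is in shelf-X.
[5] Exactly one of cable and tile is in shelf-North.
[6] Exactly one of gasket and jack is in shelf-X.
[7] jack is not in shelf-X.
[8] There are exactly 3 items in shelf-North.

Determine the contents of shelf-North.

shelf-North = {gasket, quill, tile}

From (7): jack ∉ shelf-X.
(6) (exactly one): gasket ∈ shelf-X.
(1): quill matches gasket: quill ∈ shelf-X.
(4) (exactly one): tile ∉ shelf-X.
Suppose gasket ∉ shelf-North: no assignment then satisfies all the clues, so gasket ∈ shelf-North.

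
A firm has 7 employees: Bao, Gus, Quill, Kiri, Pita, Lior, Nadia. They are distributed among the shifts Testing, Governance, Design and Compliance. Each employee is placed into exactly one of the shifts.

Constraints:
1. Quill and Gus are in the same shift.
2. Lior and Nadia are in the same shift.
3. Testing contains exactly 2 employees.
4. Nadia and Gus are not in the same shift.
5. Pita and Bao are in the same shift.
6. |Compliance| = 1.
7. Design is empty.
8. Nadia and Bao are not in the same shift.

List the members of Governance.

Governance = {Bao, Gus, Pita, Quill}

(7): Design already has 0, so the rest are out.
Suppose Bao ∉ Governance: no assignment then satisfies all the clues, so Bao ∈ Governance.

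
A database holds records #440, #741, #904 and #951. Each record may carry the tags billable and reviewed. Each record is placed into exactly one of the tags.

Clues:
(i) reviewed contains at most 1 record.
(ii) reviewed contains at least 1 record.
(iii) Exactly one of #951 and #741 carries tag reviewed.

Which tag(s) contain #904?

#904: billable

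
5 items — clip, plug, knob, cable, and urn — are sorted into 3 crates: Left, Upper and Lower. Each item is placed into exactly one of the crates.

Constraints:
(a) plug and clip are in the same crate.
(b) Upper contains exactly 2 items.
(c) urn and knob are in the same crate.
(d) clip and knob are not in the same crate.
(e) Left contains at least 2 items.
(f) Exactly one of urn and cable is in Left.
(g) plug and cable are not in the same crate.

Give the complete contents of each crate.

Left = {knob, urn}; Upper = {clip, plug}; Lower = {cable}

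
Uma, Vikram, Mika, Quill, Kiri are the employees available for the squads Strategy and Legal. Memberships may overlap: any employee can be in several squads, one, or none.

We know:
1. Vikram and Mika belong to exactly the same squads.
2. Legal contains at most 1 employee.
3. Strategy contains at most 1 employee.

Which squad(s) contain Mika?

Mika: none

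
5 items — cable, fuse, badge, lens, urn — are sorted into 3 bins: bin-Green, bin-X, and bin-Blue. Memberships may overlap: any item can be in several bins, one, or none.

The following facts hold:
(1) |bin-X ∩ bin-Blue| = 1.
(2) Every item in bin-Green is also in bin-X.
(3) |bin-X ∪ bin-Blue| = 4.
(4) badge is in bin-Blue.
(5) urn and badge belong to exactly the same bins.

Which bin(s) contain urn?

urn: bin-Blue

From (4): badge ∈ bin-Blue.
(5): urn matches badge: urn ∈ bin-Blue.
Suppose urn ∈ bin-Green: no assignment then satisfies all the clues, so urn ∉ bin-Green.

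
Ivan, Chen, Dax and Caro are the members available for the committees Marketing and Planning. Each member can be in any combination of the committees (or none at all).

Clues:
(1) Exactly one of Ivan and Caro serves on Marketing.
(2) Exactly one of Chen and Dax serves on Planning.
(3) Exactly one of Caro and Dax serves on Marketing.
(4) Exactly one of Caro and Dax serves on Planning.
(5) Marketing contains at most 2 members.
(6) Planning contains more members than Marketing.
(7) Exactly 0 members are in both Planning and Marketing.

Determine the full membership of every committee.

Marketing = {Caro}; Planning = {Dax, Ivan}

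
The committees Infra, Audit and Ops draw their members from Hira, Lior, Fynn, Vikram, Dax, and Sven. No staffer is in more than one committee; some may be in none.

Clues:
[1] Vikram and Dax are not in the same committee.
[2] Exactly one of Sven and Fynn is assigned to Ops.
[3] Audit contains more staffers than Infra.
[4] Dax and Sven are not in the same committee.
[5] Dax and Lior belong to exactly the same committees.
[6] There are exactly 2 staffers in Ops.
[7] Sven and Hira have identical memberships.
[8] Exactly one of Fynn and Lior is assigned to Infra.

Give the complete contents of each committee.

Infra = {Fynn}; Audit = {Dax, Lior}; Ops = {Hira, Sven}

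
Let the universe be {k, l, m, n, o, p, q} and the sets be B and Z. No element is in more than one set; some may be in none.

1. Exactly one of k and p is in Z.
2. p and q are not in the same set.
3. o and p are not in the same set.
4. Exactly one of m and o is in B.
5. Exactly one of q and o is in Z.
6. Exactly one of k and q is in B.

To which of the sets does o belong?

o: Z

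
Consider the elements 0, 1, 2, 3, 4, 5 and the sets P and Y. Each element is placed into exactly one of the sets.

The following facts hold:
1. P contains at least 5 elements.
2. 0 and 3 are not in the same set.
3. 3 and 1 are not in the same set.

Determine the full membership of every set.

P = {0, 1, 2, 4, 5}; Y = {3}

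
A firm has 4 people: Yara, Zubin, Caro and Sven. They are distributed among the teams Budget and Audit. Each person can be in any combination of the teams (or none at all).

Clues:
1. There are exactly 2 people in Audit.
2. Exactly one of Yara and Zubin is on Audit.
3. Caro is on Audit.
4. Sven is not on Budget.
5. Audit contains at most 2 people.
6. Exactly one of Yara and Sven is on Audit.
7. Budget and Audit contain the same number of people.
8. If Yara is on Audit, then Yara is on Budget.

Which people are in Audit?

Audit = {Caro, Yara}

From (3): Caro ∈ Audit.
From (4): Sven ∉ Budget.
Suppose Yara ∉ Audit: no assignment then satisfies all the clues, so Yara ∈ Audit.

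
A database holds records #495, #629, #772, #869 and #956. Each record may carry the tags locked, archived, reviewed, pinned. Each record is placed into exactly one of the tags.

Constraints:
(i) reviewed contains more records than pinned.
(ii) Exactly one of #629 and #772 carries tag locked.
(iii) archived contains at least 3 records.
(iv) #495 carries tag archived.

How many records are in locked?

1

From (iv): #495 ∈ archived.
Suppose #629 ∈ pinned: no assignment then satisfies all the clues, so #629 ∉ pinned.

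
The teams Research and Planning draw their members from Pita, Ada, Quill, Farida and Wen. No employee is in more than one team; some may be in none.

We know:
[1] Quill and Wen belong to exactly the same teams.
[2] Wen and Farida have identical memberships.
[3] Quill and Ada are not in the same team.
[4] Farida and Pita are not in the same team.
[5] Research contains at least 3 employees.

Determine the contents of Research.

Research = {Farida, Quill, Wen}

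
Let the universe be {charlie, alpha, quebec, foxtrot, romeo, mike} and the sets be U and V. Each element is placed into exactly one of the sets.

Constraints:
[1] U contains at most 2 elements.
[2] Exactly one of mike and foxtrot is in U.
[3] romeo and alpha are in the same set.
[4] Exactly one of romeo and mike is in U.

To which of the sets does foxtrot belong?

foxtrot: V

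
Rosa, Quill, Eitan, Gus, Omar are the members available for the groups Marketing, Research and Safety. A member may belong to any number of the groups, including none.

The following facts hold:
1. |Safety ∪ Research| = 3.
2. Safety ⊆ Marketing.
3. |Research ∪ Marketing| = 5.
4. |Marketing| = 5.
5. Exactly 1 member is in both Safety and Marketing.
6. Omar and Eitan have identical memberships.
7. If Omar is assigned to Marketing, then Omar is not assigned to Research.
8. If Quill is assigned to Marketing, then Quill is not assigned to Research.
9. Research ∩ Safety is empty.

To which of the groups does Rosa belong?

Rosa: Marketing, Research

(4): only 5 candidates remain for Marketing, so all are in.
(7): Omar ∉ Research.
(8): Quill ∉ Research.
(6): Eitan matches Omar: Eitan ∉ Research.
Suppose Rosa ∉ Research: no assignment then satisfies all the clues, so Rosa ∈ Research.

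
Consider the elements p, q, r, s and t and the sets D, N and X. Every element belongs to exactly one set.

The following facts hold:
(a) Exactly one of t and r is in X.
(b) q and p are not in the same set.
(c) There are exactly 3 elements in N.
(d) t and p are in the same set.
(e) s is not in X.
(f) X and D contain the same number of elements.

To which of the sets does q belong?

q: D

From (e): s ∉ X.
Suppose q ∉ D: no assignment then satisfies all the clues, so q ∈ D.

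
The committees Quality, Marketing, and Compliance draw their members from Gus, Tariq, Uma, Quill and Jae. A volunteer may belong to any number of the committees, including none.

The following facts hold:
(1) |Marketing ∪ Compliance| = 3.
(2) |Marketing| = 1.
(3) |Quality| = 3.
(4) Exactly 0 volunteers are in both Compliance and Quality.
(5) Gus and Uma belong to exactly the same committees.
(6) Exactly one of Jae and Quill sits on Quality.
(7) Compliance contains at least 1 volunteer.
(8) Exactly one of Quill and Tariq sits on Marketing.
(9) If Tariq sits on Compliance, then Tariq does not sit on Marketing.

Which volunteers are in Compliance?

Compliance = {Jae, Tariq}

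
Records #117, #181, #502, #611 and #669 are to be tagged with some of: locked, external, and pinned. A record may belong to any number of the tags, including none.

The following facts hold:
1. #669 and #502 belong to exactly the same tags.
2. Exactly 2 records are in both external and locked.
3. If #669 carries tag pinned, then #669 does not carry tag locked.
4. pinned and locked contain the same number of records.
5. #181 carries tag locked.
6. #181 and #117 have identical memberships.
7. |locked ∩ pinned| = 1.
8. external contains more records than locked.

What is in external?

external = {#117, #181, #502, #669}

From (5): #181 ∈ locked.
(6): #117 matches #181: #117 ∈ locked.
Suppose #117 ∉ external: no assignment then satisfies all the clues, so #117 ∈ external.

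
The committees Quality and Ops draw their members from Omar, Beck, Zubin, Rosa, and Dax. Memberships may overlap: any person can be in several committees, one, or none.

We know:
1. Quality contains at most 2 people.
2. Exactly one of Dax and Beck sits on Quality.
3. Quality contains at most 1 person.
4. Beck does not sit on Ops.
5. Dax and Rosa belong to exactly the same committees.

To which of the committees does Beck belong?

From (4): Beck ∉ Ops.
Suppose Beck ∉ Quality: no assignment then satisfies all the clues, so Beck ∈ Quality.

Beck: Quality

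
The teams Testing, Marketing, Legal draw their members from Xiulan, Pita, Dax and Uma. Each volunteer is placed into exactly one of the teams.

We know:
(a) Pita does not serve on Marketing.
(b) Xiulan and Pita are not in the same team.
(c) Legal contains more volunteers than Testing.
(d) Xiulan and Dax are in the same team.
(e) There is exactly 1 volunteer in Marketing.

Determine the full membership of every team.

Testing = {Pita}; Marketing = {Uma}; Legal = {Dax, Xiulan}

From (a): Pita ∉ Marketing.
Suppose Xiulan ∈ Testing: no assignment then satisfies all the clues, so Xiulan ∉ Testing.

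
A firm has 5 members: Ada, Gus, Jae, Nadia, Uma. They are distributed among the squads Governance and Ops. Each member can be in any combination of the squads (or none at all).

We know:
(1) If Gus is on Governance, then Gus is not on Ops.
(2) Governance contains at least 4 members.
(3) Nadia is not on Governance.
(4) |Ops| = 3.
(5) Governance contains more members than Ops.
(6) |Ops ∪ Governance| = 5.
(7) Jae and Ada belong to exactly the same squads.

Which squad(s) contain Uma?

Uma: Governance

From (3): Nadia ∉ Governance.
(2): only 4 candidates remain for Governance, so all are in.
(1): Gus ∉ Ops.
Suppose Uma ∈ Ops: no assignment then satisfies all the clues, so Uma ∉ Ops.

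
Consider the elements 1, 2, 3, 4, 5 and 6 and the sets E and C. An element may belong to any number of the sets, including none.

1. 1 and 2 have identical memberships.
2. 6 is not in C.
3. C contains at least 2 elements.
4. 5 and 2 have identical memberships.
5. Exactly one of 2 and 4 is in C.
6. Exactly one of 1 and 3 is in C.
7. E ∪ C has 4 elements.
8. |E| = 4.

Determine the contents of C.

C = {1, 2, 5}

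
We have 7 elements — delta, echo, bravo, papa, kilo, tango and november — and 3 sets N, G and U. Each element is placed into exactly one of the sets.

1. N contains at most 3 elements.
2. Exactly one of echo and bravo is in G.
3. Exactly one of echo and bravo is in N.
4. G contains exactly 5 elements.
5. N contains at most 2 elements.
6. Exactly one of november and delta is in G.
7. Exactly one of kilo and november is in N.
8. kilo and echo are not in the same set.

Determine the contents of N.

N = {echo, november}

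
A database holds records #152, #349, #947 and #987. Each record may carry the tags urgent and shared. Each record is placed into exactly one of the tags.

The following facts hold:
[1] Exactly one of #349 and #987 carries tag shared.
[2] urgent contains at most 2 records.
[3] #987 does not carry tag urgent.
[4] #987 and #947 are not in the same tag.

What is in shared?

shared = {#152, #987}

From (3): #987 ∉ urgent.
Only one tag left: #987 ∈ shared.
(1) (exactly one): #349 ∉ shared.
(4): #947 ∉ shared.
Only one tag left: #349 ∈ urgent.
Only one tag left: #947 ∈ urgent.
(2): urgent already has 2, so the rest are out.
Only one tag left: #152 ∈ shared.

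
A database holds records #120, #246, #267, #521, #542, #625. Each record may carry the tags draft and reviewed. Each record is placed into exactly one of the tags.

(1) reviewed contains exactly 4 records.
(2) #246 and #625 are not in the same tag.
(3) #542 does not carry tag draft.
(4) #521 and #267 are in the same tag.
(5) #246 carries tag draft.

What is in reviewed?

reviewed = {#267, #521, #542, #625}

From (3): #542 ∉ draft.
From (5): #246 ∈ draft.
(2): #625 ∉ draft.
Only one tag left: #542 ∈ reviewed.
Only one tag left: #625 ∈ reviewed.
Suppose #120 ∈ reviewed: no assignment then satisfies all the clues, so #120 ∉ reviewed.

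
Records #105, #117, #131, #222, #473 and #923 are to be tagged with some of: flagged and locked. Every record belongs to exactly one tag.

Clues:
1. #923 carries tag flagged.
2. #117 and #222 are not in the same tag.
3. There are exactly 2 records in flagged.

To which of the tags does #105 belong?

#105: locked

From (1): #923 ∈ flagged.
Suppose #105 ∈ flagged: no assignment then satisfies all the clues, so #105 ∉ flagged.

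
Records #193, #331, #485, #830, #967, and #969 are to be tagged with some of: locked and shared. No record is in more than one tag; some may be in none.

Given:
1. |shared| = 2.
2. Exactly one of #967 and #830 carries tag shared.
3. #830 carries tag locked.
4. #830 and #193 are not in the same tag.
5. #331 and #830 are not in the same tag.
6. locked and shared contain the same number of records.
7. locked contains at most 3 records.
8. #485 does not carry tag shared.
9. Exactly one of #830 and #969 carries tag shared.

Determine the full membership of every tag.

From (3): #830 ∈ locked.
From (8): #485 ∉ shared.
(2) (exactly one): #967 ∈ shared.
(4): #193 ∉ locked.
(5): #331 ∉ locked.
(9) (exactly one): #969 ∈ shared.
(1): shared already has 2, so the rest are out.
Suppose #485 ∉ locked: no assignment then satisfies all the clues, so #485 ∈ locked.

locked = {#485, #830}; shared = {#967, #969}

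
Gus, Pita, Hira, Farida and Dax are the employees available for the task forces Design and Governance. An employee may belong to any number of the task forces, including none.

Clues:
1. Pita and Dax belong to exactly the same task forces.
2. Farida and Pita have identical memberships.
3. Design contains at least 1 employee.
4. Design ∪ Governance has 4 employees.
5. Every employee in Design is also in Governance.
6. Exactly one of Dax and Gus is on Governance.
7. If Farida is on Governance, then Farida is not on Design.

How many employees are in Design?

1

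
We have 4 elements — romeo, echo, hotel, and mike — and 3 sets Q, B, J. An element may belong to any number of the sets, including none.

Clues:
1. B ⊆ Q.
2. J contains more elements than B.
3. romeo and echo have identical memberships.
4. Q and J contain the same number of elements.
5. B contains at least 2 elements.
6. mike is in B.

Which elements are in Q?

Q = {echo, hotel, mike, romeo}

From (6): mike ∈ B.
(1) with mike ∈ B: mike ∈ Q.
Suppose romeo ∉ Q: no assignment then satisfies all the clues, so romeo ∈ Q.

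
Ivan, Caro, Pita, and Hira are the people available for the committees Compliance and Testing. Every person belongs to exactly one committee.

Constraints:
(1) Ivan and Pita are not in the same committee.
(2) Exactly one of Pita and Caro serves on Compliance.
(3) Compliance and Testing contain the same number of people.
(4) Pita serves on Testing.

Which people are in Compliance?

Compliance = {Caro, Ivan}

From (4): Pita ∈ Testing.
(1): Ivan ∉ Testing.
(2) (exactly one): Caro ∈ Compliance.
Only one committee left: Ivan ∈ Compliance.
Suppose Hira ∈ Compliance: no assignment then satisfies all the clues, so Hira ∉ Compliance.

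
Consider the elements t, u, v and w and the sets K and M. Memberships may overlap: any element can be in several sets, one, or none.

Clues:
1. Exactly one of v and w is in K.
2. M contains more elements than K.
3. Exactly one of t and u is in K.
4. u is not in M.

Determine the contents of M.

From (4): u ∉ M.
Suppose t ∉ M: no assignment then satisfies all the clues, so t ∈ M.

M = {t, v, w}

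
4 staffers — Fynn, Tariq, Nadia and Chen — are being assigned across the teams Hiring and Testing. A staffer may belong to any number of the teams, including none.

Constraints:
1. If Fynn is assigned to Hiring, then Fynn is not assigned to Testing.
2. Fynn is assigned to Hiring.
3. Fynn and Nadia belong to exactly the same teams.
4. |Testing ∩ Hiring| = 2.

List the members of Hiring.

Hiring = {Chen, Fynn, Nadia, Tariq}

From (2): Fynn ∈ Hiring.
(1): Fynn ∉ Testing.
(3): Nadia matches Fynn: Nadia ∈ Hiring.
(3): Nadia matches Fynn: Nadia ∉ Testing.
Suppose Tariq ∉ Hiring: no assignment then satisfies all the clues, so Tariq ∈ Hiring.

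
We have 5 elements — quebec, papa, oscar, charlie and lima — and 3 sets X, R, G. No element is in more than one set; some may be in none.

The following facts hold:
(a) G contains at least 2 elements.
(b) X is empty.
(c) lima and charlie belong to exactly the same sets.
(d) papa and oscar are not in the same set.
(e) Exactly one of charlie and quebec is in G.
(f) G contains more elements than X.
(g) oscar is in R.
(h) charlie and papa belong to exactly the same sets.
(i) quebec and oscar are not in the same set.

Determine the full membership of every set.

X = {}; R = {oscar}; G = {charlie, lima, papa}

From (g): oscar ∈ R.
(b): X already has 0, so the rest are out.
(d): papa ∉ R.
(h): charlie matches papa: charlie ∉ R.
(i): quebec ∉ R.
(c): lima matches charlie: lima ∉ R.
Suppose quebec ∈ G: no assignment then satisfies all the clues, so quebec ∉ G.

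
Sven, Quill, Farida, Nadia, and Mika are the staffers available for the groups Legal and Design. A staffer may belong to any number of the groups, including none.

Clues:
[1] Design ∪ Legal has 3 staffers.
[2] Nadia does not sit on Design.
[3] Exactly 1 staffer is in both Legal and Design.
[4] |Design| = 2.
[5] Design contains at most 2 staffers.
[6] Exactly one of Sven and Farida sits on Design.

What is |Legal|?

2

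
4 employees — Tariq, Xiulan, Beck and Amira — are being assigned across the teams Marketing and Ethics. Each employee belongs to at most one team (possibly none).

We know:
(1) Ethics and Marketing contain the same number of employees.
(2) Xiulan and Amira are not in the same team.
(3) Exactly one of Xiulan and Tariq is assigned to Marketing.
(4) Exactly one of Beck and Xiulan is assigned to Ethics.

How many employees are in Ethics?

1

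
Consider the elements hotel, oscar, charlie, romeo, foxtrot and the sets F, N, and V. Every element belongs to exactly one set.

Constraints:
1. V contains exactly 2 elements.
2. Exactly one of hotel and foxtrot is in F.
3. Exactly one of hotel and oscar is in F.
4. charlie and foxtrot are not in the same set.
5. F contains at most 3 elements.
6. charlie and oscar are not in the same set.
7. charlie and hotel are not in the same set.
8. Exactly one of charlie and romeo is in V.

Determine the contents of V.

V = {hotel, romeo}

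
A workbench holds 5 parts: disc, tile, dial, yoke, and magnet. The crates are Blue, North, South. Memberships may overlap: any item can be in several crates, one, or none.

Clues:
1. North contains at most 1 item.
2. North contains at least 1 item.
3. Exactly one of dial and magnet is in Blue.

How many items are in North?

1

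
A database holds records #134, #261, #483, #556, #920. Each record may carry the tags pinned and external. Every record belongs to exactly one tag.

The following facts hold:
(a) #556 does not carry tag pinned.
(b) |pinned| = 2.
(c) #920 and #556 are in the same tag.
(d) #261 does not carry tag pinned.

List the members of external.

external = {#261, #556, #920}

From (a): #556 ∉ pinned.
From (d): #261 ∉ pinned.
(c): #920 matches #556: #920 ∉ pinned.
Only one tag left: #261 ∈ external.
Only one tag left: #556 ∈ external.
Only one tag left: #920 ∈ external.
(b): only 2 candidates remain for pinned, so all are in.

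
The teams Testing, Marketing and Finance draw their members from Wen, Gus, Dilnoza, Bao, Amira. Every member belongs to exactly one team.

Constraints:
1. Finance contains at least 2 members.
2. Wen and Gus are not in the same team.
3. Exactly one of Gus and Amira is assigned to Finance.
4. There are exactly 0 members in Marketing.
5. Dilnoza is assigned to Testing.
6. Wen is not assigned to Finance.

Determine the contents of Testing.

From (5): Dilnoza ∈ Testing.
From (6): Wen ∉ Finance.
(4): Marketing already has 0, so the rest are out.
Only one team left: Wen ∈ Testing.
(2): Gus ∉ Testing.
Only one team left: Gus ∈ Finance.
(3) (exactly one): Amira ∉ Finance.
Only one team left: Amira ∈ Testing.
(1): only 2 candidates remain for Finance, so all are in.

Testing = {Amira, Dilnoza, Wen}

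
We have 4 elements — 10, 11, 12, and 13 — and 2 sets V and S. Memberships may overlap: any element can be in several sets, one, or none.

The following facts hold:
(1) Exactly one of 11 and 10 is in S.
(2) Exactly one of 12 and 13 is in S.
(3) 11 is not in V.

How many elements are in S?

2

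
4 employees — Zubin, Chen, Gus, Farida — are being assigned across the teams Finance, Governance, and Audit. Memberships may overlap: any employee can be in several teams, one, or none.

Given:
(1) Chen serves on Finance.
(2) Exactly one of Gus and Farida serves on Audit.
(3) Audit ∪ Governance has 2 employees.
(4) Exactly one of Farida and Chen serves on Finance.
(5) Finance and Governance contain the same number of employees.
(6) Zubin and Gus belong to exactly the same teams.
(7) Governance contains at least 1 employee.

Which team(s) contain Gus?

Gus: none

From (1): Chen ∈ Finance.
(4) (exactly one): Farida ∉ Finance.
Suppose Gus ∈ Finance: no assignment then satisfies all the clues, so Gus ∉ Finance.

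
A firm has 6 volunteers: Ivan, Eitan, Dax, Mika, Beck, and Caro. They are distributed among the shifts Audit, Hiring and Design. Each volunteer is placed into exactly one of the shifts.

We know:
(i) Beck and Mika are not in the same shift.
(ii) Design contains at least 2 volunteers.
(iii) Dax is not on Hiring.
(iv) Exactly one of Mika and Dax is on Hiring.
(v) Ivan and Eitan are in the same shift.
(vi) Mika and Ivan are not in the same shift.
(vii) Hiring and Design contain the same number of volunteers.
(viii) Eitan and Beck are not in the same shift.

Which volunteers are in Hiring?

Hiring = {Caro, Mika}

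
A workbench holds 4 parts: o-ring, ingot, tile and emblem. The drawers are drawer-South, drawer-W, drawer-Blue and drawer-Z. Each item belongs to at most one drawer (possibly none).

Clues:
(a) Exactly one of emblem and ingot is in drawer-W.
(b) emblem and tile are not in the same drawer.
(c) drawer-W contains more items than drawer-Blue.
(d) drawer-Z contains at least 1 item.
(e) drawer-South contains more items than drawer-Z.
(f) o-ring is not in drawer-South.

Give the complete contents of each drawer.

drawer-South = {ingot, tile}; drawer-W = {emblem}; drawer-Blue = {}; drawer-Z = {o-ring}

From (f): o-ring ∉ drawer-South.
Suppose o-ring ∈ drawer-W: no assignment then satisfies all the clues, so o-ring ∉ drawer-W.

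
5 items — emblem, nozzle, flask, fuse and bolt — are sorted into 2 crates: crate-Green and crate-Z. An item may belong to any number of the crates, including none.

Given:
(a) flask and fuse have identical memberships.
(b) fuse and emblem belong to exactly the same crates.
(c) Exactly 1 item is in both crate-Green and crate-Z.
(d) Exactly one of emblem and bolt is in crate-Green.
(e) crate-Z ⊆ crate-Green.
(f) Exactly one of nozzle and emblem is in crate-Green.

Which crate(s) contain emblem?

emblem: none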